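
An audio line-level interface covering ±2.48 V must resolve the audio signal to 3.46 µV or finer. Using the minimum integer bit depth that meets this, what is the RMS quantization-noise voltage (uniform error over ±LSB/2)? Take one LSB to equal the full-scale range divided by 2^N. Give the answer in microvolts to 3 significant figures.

Full-scale range = 2.48 V − (-2.48 V) = 4.96 V.
4.96 V / 3.46 µV = 1.434e6. Since 2^20 = 1048576 and 2^21 = 2097152, N = 21.
LSB = 4.96 V / 2^21 = 2.3651 µV.
σ_q = LSB/√12 = 2.3651 µV/3.4641 = 0.683 µV.

0.683 µV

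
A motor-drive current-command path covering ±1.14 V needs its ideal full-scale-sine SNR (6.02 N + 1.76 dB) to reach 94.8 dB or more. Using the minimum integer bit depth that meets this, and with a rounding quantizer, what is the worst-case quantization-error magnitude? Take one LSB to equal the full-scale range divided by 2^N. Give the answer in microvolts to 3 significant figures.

Full-scale range = 1.14 V − (-1.14 V) = 2.28 V.
6.02 N + 1.76 ≥ 94.8 gives N ≥ 15.455, so the minimum integer is 16.
One LSB is 2.28 V / 65536 = 34.790 µV.
Half an LSB is 17.4 µV.

17.4 µV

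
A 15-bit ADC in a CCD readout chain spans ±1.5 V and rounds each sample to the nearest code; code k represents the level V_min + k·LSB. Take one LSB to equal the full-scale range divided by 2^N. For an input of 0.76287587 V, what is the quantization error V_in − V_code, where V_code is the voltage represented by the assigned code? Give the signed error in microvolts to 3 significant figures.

−33.1 µV

The full-scale span is 1.5 − (-1.5) = 3 V. LSB = 3 V / 2^15 ≈ 91.55 µV.
(V_in − V_min)/LSB = (0.76287587 − (-1.5)) × 32768/3 = 24716.6388 → nearest code k = 24717.
V_code = -1.5 + (24717/32768) × 3 = 0.76290893555 V.
V_in − V_code = 0.76287587 − (0.76290893555) = −33.1 µV.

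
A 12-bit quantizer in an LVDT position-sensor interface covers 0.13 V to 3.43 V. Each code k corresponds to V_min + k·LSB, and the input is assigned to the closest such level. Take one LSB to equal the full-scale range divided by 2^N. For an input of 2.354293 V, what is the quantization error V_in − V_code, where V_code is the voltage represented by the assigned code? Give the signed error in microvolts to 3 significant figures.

−145 µV

Span: 3.43 V − (0.13 V) = 3.3 V. LSB = 3.3 V / 2^12 ≈ 0.8057 mV.
Position in LSBs: (2.354293 − (0.13)) × 4096/3.3 = 2760.8194; rounding gives k = 2761.
V_code = 0.13 + (2761/4096) × 3.3 = 2.354438477 V.
V_in − V_code = 2.354293 − (2.354438477) = −145 µV.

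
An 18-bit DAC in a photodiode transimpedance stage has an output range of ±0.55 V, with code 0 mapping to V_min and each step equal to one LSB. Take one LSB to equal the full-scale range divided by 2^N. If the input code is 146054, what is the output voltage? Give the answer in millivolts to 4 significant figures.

62.87 mV

The full-scale span is 0.55 − (-0.55) = 1.1 V. LSB = 1.1 V / 2^18.
V_out = -0.55 + 146054 × (1.1/262144) V
      = -0.55 V + 0.612867 V = 0.0628670 V.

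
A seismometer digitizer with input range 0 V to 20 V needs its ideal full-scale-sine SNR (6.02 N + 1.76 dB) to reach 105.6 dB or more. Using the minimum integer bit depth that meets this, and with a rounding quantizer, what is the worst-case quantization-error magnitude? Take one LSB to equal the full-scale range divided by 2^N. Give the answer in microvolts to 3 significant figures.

38.1 µV

V_FS = 20 V.
6.02 N + 1.76 ≥ 105.6 gives N ≥ 17.249, so the minimum integer is 18.
LSB = 20 V ÷ 2^18 = 20/262144 V = 76.294 µV.
Max error for round-to-nearest is LSB/2 = 38.1 µV.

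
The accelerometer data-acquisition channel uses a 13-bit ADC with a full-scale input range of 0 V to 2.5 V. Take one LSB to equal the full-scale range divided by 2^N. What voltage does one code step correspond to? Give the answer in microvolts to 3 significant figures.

305 µV

Range is 2.5 V.
There are 2^13 = 8192 steps.
LSB = 2.5 V / 2^13 = 305 µV.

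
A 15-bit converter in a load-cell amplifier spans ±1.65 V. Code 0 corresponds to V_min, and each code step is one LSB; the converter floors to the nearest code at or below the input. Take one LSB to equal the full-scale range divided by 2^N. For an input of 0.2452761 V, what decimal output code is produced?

Span: 1.65 V − (-1.65 V) = 3.3 V. LSB = 3.3 V / 2^15 ≈ 100.7 µV.
code = ⌊(V_in − V_min)/LSB⌋ = ⌊(V_in − V_min) × 2^15 / range⌋
     = ⌊(0.2452761 − (-1.65)) × 32768 / 3.3⌋ = ⌊1.8952761 × 32768/3.3⌋
     = ⌊18819.517⌋ = 18819.

18819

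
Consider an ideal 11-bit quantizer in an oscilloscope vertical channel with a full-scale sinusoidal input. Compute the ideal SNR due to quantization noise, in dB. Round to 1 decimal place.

Ideal quantization SNR: 6.02 × 11 + 1.76 dB = 68.0 dB.

68.0 dB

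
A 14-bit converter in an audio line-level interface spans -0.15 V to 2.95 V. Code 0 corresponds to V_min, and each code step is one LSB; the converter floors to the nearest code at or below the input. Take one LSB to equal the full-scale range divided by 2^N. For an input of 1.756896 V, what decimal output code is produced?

10078

The full-scale span is 2.95 − (-0.15) = 3.1 V. LSB = 3.1 V / 2^14 ≈ 189.2 µV.
(V_in − V_min) × 2^14/range = (1.756896 − (-0.15)) × 16384/3.1 = 10078.253.
Floor → code = 10078.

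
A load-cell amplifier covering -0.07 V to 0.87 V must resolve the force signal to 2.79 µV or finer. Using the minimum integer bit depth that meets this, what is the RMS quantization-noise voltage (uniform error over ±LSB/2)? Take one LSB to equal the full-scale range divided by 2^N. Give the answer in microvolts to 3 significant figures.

Full-scale range = 0.87 V − (-0.07 V) = 0.94 V.
Levels needed ≥ 0.94/2.79 µV = 336900. 2^19 = 524288 suffices, so N_min = 19.
One LSB is 0.94 V / 524288 = 1.7929 µV.
σ_q = LSB/√12 = 1.7929 µV/3.4641 = 0.518 µV.

0.518 µV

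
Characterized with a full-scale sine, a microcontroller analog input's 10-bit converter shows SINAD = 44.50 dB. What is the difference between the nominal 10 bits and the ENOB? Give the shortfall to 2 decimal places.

2.90 bits

ENOB = (SINAD − 1.76)/6.02 = (44.50 − 1.76)/6.02 = 7.0997 bits.
Shortfall = 10 − 7.0997 = 2.9003 bits.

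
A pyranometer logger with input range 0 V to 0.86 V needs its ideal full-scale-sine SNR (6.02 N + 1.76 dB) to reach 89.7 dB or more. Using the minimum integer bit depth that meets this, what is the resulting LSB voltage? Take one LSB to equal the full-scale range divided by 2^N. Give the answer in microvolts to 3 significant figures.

26.2 µV

Range is 0.86 V.
6.02 N + 1.76 ≥ 89.7 gives N ≥ 14.608, so the minimum integer is 15.
Step size = 0.86/32768 V = 26.2 µV.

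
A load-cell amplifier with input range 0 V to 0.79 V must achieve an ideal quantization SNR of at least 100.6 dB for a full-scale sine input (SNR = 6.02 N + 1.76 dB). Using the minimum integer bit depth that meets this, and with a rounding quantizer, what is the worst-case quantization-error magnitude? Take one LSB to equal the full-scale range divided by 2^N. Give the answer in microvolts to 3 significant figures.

3.01 µV

Span = 0.79 V.
Required N = ⌈(100.6 − 1.76)/6.02⌉ = ⌈16.419⌉ = 17.
One LSB is 0.79 V / 131072 = 6.0272 µV.
Max error for round-to-nearest is LSB/2 = 3.01 µV.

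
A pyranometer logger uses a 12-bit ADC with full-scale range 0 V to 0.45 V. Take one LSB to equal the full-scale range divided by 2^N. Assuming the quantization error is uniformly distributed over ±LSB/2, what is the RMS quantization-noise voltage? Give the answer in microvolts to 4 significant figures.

Span = 0.45 V.
LSB = 0.45 V ÷ 2^12 = 0.45/4096 V = 109.863 µV.
σ_q = LSB/√12 = 109.863 µV/3.4641 = 31.71 µV.

31.71 µV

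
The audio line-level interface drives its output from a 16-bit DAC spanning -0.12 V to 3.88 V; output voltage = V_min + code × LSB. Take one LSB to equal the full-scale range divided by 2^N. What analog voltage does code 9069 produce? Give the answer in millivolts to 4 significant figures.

433.5 mV

Full-scale range = 3.88 V − (-0.12 V) = 4 V. LSB = 4 V / 2^16.
V_out = -0.12 + 9069 × (4/65536) V
      = -0.12 + 0.553528 = 0.433528 V.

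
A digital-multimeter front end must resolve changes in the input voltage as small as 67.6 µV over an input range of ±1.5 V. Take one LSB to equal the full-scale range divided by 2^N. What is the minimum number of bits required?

16 bits

The full-scale span is 1.5 − (-1.5) = 3 V.
Required number of levels: 3/67.6 µV = 44379; smallest N with 2^N ≥ that is 16.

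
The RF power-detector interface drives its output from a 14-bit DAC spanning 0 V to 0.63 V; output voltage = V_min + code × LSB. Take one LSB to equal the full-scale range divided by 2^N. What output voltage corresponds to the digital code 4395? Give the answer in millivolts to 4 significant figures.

Full-scale range = 0.63 V. LSB = 0.63 V / 2^14.
V_out = 0 + 4395 × (0.63/16384) V
      = 0 + 0.168997 = 0.168997 V.

169.0 mV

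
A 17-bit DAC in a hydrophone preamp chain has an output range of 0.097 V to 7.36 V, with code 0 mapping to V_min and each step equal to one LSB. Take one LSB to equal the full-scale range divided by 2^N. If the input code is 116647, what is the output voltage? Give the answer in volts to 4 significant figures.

Range = 7.36 − (0.097) = 7.263 V. LSB = 7.263 V / 2^17.
V_out = 0.097 + 116647 × (7.263/131072) V
      = 0.097 V + 6.46368 V = 6.56068 V.

6.561 V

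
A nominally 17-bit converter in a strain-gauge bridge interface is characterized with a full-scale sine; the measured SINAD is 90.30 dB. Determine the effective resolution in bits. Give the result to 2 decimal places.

ENOB = (90.30 − 1.76)/6.02 = 14.7076 bits.

14.71 bits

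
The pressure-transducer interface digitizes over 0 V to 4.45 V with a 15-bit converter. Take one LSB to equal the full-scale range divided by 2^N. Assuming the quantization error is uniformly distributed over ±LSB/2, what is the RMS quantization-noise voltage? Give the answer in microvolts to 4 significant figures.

Span = 4.45 V.
Step size = 4.45/32768 V = 135.803 µV.
For a uniform distribution on [−LSB/2, +LSB/2], V_rms = LSB/√12 = 135.803 µV/3.4641 = 39.20 µV.

39.20 µV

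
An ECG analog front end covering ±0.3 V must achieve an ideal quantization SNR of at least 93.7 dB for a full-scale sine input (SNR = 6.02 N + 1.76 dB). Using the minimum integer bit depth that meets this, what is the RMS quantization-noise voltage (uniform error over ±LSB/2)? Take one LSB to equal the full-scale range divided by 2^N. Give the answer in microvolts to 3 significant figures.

2.64 µV

The full-scale span is 0.3 − (-0.3) = 0.6 V.
6.02 N + 1.76 ≥ 93.7 gives N ≥ 15.272, so the minimum integer is 16.
LSB = 0.6 V ÷ 2^16 = 0.6/65536 V = 9.1553 µV.
V_rms = LSB/√12 = 2.64 µV.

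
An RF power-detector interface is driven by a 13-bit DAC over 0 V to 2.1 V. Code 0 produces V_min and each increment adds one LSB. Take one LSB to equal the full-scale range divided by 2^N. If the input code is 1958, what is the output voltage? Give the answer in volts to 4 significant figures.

0.5019 V

Full-scale range = 2.1 V. LSB = 2.1 V / 2^13.
V_out = V_min + code × LSB = 0 V + 1958 × 2.1 V / 8192
      = 0 + 0.501929 = 0.501929 V.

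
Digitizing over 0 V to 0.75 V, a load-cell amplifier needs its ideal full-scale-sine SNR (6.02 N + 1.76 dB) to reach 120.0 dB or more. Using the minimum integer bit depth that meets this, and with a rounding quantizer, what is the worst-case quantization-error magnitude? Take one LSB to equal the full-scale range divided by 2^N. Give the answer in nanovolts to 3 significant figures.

Full-scale range = 0.75 V.
6.02 N + 1.76 ≥ 120.0 gives N ≥ 19.641, so the minimum integer is 20.
LSB = 0.75 V ÷ 2^20 = 0.75/1048576 V = 0.71526 µV.
|e|_max = LSB/2 = 358 nV.

358 nV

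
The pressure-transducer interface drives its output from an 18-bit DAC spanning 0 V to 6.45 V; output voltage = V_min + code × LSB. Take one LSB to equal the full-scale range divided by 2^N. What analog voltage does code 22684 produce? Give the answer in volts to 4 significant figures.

Full-scale range = 6.45 V. LSB = 6.45 V / 2^18.
V_out = V_min + code × LSB = 0 V + 22684 × 6.45 V / 262144
      = 0 + 0.558135 = 0.558135 V.

0.5581 V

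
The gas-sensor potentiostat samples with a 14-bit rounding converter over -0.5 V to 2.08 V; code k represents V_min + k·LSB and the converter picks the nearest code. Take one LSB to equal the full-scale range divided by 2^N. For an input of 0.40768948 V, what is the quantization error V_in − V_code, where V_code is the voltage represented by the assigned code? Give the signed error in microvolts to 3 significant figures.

+28.3 µV

Range = 2.08 − (-0.5) = 2.58 V. LSB = 2.58 V / 2^14 ≈ 157.5 µV.
(0.40768948 − (-0.5)) / LSB = 0.90768948 × 16384/2.58 = 5764.1800. Nearest integer: k = 5764.
V_code = -0.5 + (5764/16384) × 2.58 = 0.40766113281 V.
V_in − V_code = 0.40768948 − (0.40766113281) = +28.3 µV.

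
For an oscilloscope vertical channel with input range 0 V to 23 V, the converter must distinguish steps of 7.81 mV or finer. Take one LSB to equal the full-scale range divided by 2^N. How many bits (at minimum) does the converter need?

12 bits

Range is 23 V.
Required number of levels: 23/7.81 mV = 2944.9; smallest N with 2^N ≥ that is 12.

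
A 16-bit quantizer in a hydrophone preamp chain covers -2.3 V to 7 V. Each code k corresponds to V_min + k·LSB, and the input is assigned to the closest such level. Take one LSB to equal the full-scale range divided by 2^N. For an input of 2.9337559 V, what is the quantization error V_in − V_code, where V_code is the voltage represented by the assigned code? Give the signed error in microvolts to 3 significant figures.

The full-scale span is 7 − (-2.3) = 9.3 V. LSB = 9.3 V / 2^16 ≈ 141.9 µV.
(2.9337559 − (-2.3)) / LSB = 5.2337559 × 65536/9.3 = 36881.6588. Nearest integer: k = 36882.
V_code = V_min + k × range/2^16 = -2.3 + 36882 × 9.3/65536 = 2.9338043213 V.
V_in − V_code = 2.9337559 − (2.9338043213) = −48.4 µV.

−48.4 µV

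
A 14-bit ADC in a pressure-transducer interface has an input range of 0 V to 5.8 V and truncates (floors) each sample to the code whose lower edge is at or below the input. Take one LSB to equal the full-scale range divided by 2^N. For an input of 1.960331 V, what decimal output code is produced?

Range is 5.8 V. LSB = 5.8 V / 2^14 ≈ 354.0 µV.
(V_in − V_min) × 2^14/range = (1.960331 − (0)) × 16384/5.8 = 5537.597.
Floor → code = 5537.

5537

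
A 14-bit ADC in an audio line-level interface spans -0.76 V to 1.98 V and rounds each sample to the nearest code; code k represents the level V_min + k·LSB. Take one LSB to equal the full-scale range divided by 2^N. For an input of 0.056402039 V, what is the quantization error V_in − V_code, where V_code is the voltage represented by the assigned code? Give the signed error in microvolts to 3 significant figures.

Span: 1.98 V − (-0.76 V) = 2.74 V. LSB = 2.74 V / 2^14 ≈ 167.2 µV.
(V_in − V_min)/LSB = (0.056402039 − (-0.76)) × 16384/2.74 = 4881.7266 → nearest code k = 4882.
V_code = V_min + k × range/2^14 = -0.76 + 4882 × 2.74/16384 = 0.056447753906 V.
Error = V_in − V_code = 0.056402039 − (0.056447753906) = −45.7 µV.

−45.7 µV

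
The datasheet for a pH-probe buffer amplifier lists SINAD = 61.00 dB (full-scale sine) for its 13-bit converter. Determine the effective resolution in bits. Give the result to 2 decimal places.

9.84 bits

ENOB = (61.00 − 1.76)/6.02 = 9.8405 bits.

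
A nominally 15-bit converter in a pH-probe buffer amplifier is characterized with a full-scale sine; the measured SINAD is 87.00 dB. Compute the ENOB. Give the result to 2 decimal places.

Inverting SNR = 6.02 N + 1.76: N_eff = (87.00 − 1.76)/6.02 = 14.1595.

14.16 bits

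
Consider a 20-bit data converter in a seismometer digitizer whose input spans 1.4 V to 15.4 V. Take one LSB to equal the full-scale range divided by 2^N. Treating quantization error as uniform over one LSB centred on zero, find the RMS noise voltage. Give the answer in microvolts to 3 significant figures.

3.85 µV

Range = 15.4 − (1.4) = 14 V.
LSB = 14 V ÷ 2^20 = 14/1048576 V = 13.351 µV.
V_rms = LSB/√12 = 13.351 µV / √12 = 3.85 µV.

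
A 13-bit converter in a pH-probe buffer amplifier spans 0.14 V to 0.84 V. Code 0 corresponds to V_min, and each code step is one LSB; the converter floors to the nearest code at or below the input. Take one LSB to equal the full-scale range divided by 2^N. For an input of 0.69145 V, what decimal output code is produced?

The full-scale span is 0.84 − (0.14) = 0.7 V. LSB = 0.7 V / 2^13 ≈ 85.45 µV.
(V_in − V_min) × 2^13/range = (0.69145 − (0.14)) × 8192/0.7 = 6453.541.
Floor → code = 6453.

6453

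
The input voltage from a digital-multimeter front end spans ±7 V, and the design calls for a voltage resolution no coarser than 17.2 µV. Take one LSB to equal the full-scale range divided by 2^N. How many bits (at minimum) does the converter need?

Span: 7 V − (-7 V) = 14 V.
Required number of levels: 14/17.2 µV = 813950; smallest N with 2^N ≥ that is 20.

20 bits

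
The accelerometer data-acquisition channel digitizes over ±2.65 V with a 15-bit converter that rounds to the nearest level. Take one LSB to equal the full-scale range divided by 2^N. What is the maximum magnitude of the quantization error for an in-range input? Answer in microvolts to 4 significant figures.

Range = 2.65 − (-2.65) = 5.3 V.
LSB = 5.3 V ÷ 2^15 = 5.3/32768 V = 161.743 µV.
A rounding quantizer has |error| ≤ LSB/2 = 80.87 µV.

80.87 µV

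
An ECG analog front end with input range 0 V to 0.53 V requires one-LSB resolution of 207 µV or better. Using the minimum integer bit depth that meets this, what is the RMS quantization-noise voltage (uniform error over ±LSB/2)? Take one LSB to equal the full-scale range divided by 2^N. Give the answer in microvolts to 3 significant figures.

Span = 0.53 V.
Need 2^N ≥ 0.53 V / 207 µV = 2560 → N_min = 12.
LSB = 0.53 V / 2^12 = 129.39 µV.
σ_q = LSB/√12 = 129.39 µV/3.4641 = 37.4 µV.

37.4 µV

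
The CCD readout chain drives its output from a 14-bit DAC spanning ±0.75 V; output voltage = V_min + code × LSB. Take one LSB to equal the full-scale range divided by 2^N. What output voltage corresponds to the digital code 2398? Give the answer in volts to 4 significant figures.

-0.5305 V

Full-scale range = 0.75 V − (-0.75 V) = 1.5 V. LSB = 1.5 V / 2^14.
Output = V_min + (2398/16384) × range = -0.75 + 0.146362 × 1.5 V
      = -0.75 V + 0.219543 V = -0.530457 V.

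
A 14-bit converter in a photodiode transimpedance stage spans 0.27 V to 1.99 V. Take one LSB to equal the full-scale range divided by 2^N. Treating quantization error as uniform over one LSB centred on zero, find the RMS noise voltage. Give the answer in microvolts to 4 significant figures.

30.31 µV

Full-scale range = 1.99 V − (0.27 V) = 1.72 V.
Step size = 1.72/16384 V = 104.980 µV.
V_rms = LSB/√12 = 104.980 µV / √12 = 30.31 µV.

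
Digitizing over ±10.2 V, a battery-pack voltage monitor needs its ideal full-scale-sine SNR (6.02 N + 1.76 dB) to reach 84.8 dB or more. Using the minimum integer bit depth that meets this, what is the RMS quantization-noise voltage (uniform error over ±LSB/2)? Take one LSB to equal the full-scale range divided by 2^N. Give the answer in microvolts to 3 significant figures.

Span: 10.2 V − (-10.2 V) = 20.4 V.
6.02 N + 1.76 ≥ 84.8 gives N ≥ 13.794, so the minimum integer is 14.
Step size = 20.4/16384 V = 1.2451 mV.
V_rms = LSB/√12 = 359 µV.

359 µV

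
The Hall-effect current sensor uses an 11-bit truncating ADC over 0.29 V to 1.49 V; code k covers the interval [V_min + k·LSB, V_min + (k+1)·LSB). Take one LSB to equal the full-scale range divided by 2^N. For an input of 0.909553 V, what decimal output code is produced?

Span: 1.49 V − (0.29 V) = 1.2 V. LSB = 1.2 V / 2^11 ≈ 0.5859 mV.
V_in − V_min = 0.909553 − (0.29) = 0.619553 V.
Divide by LSB: 0.619553 × 2048/1.2 = 1057.3705.
Truncating gives code 1057.

1057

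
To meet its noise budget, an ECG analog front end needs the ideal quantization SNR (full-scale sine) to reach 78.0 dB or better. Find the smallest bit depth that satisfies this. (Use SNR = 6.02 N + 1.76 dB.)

6.02 N + 1.76 ≥ 78.0 gives N ≥ 12.664, so the minimum integer is 13.

13 bits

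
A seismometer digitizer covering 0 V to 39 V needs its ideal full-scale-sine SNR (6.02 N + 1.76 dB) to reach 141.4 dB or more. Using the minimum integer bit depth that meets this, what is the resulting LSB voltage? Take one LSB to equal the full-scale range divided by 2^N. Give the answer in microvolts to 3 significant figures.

2.32 µV

V_FS = 39 V.
Required N = ⌈(141.4 − 1.76)/6.02⌉ = ⌈23.196⌉ = 24.
Step size = 39/16777216 V = 2.32 µV.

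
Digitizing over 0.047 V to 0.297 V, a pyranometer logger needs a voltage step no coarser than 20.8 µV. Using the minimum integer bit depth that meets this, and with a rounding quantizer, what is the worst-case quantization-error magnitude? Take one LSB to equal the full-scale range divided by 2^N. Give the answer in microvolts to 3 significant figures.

7.63 µV

The full-scale span is 0.297 − (0.047) = 0.25 V.
Required number of levels: 0.25/20.8 µV = 12019; smallest N with 2^N ≥ that is 14.
Step size = 0.25/16384 V = 15.259 µV.
Half an LSB is 7.63 µV.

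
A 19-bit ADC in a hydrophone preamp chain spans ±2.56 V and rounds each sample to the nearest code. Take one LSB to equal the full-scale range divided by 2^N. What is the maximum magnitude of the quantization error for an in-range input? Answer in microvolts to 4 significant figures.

Range = 2.56 − (-2.56) = 5.12 V.
LSB = 5.12 V ÷ 2^19 = 5.12/524288 V = 9.76563 µV.
|e|_max = LSB/2 = 4.883 µV.

4.883 µV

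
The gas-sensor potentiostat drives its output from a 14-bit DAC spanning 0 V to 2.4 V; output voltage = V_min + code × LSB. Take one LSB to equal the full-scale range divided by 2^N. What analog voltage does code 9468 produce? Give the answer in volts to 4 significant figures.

1.387 V

Range is 2.4 V. LSB = 2.4 V / 2^14.
V_out = 0 + 9468 × (2.4/16384) V
      = 0 + 1.38691 = 1.38691 V.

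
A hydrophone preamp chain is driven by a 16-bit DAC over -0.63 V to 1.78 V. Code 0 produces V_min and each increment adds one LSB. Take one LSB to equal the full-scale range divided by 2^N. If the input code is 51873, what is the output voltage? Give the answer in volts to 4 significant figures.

Range = 1.78 − (-0.63) = 2.41 V. LSB = 2.41 V / 2^16.
Output = V_min + (51873/65536) × range = -0.63 + 0.791519 × 2.41 V
      = -0.63 + 1.90756 = 1.27756 V.

1.278 V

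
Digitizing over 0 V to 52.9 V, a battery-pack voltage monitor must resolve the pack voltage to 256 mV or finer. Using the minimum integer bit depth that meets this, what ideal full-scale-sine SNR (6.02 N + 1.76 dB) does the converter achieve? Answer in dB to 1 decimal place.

49.9 dB

V_FS = 52.9 V.
Levels needed ≥ 52.9/256 mV = 206.6. 2^8 = 256 suffices, so N_min = 8.
SNR = 6.02 × 8 + 1.76 = 49.92 dB.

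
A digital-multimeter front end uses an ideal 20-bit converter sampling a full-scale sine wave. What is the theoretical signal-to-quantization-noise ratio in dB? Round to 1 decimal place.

122.2 dB

For an ideal N-bit converter with full-scale sine input, SNR = 6.02 N + 1.76 dB. SNR = 6.02 × 20 + 1.76 = 120.40 + 1.76 = 122.16 dB.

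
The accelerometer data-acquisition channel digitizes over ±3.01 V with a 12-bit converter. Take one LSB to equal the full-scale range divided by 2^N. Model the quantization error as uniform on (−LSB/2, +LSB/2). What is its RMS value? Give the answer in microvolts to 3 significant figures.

Range = 3.01 − (-3.01) = 6.02 V.
LSB = 6.02 V ÷ 2^12 = 6.02/4096 V = 1.4697 mV.
σ_q = LSB/√12 = 1.4697 mV/3.4641 = 424 µV.

424 µV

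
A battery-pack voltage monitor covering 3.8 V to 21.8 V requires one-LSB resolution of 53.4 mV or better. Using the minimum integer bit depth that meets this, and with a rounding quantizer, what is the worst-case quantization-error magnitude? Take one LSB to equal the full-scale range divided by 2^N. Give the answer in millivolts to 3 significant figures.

Range = 21.8 − (3.8) = 18 V.
Need 2^N ≥ 18 V / 53.4 mV = 337.1 → N_min = 9.
LSB = 18 V ÷ 2^9 = 18/512 V = 35.156 mV.
Max error for round-to-nearest is LSB/2 = 17.6 mV.

17.6 mV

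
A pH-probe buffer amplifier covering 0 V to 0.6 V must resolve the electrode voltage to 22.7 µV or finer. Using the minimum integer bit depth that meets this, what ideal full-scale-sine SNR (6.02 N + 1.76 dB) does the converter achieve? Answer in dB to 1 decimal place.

92.1 dB

V_FS = 0.6 V.
Required number of levels: 0.6/22.7 µV = 26432; smallest N with 2^N ≥ that is 15.
6.02(15) + 1.76 = 92.06 dB.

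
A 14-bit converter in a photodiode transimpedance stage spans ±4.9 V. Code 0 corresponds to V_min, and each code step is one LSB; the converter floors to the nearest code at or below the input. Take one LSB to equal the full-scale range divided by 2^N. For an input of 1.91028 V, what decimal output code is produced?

11385

Full-scale range = 4.9 V − (-4.9 V) = 9.8 V. LSB = 9.8 V / 2^14 ≈ 0.5981 mV.
V_in − V_min = 1.91028 − (-4.9) = 6.81028 V.
Divide by LSB: 6.81028 × 16384/9.8 = 11385.6763.
Truncating gives code 11385.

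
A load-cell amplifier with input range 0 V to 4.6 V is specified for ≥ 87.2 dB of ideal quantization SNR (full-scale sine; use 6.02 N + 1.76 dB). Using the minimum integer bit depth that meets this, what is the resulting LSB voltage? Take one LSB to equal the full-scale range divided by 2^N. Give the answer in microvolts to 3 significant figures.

Span = 4.6 V.
Required N = ⌈(87.2 − 1.76)/6.02⌉ = ⌈14.193⌉ = 15.
LSB = 4.6 V ÷ 2^15 = 4.6/32768 V = 140 µV.

140 µV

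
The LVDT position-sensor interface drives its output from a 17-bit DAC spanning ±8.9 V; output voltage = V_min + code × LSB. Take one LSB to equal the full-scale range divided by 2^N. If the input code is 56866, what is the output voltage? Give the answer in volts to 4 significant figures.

Span: 8.9 V − (-8.9 V) = 17.8 V. LSB = 17.8 V / 2^17.
V_out = -8.9 + 56866 × (17.8/131072) V
      = -8.9 V + 7.72259 V = -1.17741 V.

-1.177 V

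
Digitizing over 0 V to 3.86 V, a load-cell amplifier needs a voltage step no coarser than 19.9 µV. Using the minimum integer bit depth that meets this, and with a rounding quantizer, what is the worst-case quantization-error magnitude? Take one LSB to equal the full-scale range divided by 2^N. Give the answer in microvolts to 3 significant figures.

Span = 3.86 V.
Levels needed ≥ 3.86/19.9 µV = 194000. 2^18 = 262144 suffices, so N_min = 18.
LSB = 3.86 V / 2^18 = 14.725 µV.
Max error for round-to-nearest is LSB/2 = 7.36 µV.

7.36 µV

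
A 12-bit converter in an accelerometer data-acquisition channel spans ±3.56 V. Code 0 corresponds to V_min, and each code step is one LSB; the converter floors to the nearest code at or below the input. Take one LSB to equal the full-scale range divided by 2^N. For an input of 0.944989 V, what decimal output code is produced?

2591

Range = 3.56 − (-3.56) = 7.12 V. LSB = 7.12 V / 2^12 ≈ 1.738 mV.
code = ⌊(V_in − V_min)/LSB⌋ = ⌊(V_in − V_min) × 2^12 / range⌋
     = ⌊(0.944989 − (-3.56)) × 4096 / 7.12⌋ = ⌊4.504989 × 4096/7.12⌋
     = ⌊2591.634⌋ = 2591.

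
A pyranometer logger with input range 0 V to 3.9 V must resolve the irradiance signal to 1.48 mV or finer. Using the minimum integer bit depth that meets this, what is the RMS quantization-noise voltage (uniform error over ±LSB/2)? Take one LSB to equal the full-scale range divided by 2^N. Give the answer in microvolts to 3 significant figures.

275 µV

Full-scale range = 3.9 V.
Levels needed ≥ 3.9/1.48 mV = 2635. 2^12 = 4096 suffices, so N_min = 12.
One LSB is 3.9 V / 4096 = 0.95215 mV.
RMS noise = LSB/√12 = 275 µV.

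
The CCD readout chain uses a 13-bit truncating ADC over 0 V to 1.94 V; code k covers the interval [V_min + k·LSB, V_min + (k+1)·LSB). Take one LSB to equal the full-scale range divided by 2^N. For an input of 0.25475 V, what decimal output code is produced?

Full-scale range = 1.94 V. LSB = 1.94 V / 2^13 ≈ 236.8 µV.
V_in − V_min = 0.25475 − (0) = 0.25475 V.
Divide by LSB: 0.25475 × 8192/1.94 = 1075.7278.
Truncating gives code 1075.

1075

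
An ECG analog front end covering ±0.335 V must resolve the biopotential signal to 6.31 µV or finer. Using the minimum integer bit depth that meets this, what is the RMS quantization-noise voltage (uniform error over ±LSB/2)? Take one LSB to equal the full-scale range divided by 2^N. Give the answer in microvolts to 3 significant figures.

1.48 µV

The full-scale span is 0.335 − (-0.335) = 0.67 V.
Need 2^N ≥ 0.67 V / 6.31 µV = 106200 → N_min = 17.
Step size = 0.67/131072 V = 5.1117 µV.
RMS noise = LSB/√12 = 1.48 µV.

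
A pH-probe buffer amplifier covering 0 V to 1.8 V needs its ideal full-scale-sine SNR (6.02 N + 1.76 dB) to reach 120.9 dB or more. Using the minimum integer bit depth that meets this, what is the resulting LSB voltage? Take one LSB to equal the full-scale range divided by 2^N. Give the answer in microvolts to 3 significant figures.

1.72 µV

Full-scale range = 1.8 V.
N ≥ (120.9 − 1.76)/6.02 = 19.791 → N_min = 20.
LSB = 1.8 V / 2^20 = 1.72 µV.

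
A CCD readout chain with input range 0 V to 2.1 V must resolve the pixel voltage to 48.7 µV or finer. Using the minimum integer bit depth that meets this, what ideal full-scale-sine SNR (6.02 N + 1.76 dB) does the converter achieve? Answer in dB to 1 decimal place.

98.1 dB

Full-scale range = 2.1 V.
Need 2^N ≥ 2.1 V / 48.7 µV = 43120 → N_min = 16.
6.02(16) + 1.76 = 98.08 dB.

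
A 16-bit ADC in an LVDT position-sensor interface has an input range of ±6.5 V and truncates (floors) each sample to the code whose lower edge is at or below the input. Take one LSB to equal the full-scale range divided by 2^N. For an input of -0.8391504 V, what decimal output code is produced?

Range = 6.5 − (-6.5) = 13 V. LSB = 13 V / 2^16 ≈ 198.4 µV.
code = ⌊(V_in − V_min)/LSB⌋ = ⌊(V_in − V_min) × 2^16 / range⌋
     = ⌊(-0.8391504 − (-6.5)) × 65536 / 13⌋ = ⌊5.6608496 × 65536/13⌋
     = ⌊28537.649⌋ = 28537.

28537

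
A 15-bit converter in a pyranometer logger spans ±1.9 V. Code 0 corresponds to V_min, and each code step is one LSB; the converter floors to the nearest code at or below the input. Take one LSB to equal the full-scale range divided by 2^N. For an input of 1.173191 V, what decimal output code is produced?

26500

Range = 1.9 − (-1.9) = 3.8 V. LSB = 3.8 V / 2^15 ≈ 116.0 µV.
(V_in − V_min) × 2^15/range = (1.173191 − (-1.9)) × 32768/3.8 = 26500.611.
Floor → code = 26500.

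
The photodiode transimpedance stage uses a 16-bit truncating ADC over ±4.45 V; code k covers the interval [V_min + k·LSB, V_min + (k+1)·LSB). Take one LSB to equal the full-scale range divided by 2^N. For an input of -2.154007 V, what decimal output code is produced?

Full-scale range = 4.45 V − (-4.45 V) = 8.9 V. LSB = 8.9 V / 2^16 ≈ 135.8 µV.
(V_in − V_min) × 2^16/range = (-2.154007 − (-4.45)) × 65536/8.9 = 16906.764.
Floor → code = 16906.

16906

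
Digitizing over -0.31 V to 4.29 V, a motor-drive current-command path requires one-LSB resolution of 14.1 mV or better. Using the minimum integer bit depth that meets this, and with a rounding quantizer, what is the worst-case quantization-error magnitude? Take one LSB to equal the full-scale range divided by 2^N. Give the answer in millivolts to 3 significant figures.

Span: 4.29 V − (-0.31 V) = 4.6 V.
Need 2^N ≥ 4.6 V / 14.1 mV = 326.2 → N_min = 9.
LSB = 4.6 V ÷ 2^9 = 4.6/512 V = 8.9844 mV.
|e|_max = LSB/2 = 4.49 mV.

4.49 mV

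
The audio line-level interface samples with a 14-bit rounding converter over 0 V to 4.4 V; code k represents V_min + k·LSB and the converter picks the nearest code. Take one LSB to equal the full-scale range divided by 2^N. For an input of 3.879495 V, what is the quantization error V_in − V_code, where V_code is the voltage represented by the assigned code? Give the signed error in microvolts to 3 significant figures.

−46.0 µV

Range is 4.4 V. LSB = 4.4 V / 2^14 ≈ 268.6 µV.
(3.879495 − (0)) / LSB = 3.879495 × 16384/4.4 = 14445.8287. Nearest integer: k = 14446.
V_code = V_min + k × range/2^14 = 0 + 14446 × 4.4/16384 = 3.8795410156 V.
e = 3.879495 − (3.8795410156) = −46.0 µV.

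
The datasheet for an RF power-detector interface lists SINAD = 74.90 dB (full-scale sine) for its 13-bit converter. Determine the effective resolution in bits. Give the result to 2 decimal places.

12.15 bits

ENOB = (74.90 − 1.76)/6.02 = 12.1495 bits.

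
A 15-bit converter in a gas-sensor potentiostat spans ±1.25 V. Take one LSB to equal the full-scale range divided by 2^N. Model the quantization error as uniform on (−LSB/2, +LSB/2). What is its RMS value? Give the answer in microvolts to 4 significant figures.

The full-scale span is 1.25 − (-1.25) = 2.5 V.
Step size = 2.5/32768 V = 76.2939 µV.
V_rms = LSB/√12 = 76.2939 µV / √12 = 22.02 µV.

22.02 µV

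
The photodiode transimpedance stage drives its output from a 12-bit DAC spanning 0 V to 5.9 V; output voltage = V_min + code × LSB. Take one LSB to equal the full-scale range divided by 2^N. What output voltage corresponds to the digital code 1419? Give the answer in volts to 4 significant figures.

2.044 V

V_FS = 5.9 V. LSB = 5.9 V / 2^12.
Output = V_min + (1419/4096) × range = 0 + 0.346436 × 5.9 V
      = 0 + 2.04397 = 2.04397 V.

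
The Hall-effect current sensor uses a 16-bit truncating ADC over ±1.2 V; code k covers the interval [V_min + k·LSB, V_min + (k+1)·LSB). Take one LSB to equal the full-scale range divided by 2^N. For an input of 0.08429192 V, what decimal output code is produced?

35069

Full-scale range = 1.2 V − (-1.2 V) = 2.4 V. LSB = 2.4 V / 2^16 ≈ 36.62 µV.
code = ⌊(V_in − V_min)/LSB⌋ = ⌊(V_in − V_min) × 2^16 / range⌋
     = ⌊(0.08429192 − (-1.2)) × 65536 / 2.4⌋ = ⌊1.28429192 × 65536/2.4⌋
     = ⌊35069.731⌋ = 35069.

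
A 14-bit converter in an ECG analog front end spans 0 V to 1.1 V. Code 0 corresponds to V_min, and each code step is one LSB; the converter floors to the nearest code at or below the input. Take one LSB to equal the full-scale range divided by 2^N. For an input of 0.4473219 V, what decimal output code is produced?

6662

Span = 1.1 V. LSB = 1.1 V / 2^14 ≈ 67.14 µV.
code = ⌊(V_in − V_min)/LSB⌋ = ⌊(V_in − V_min) × 2^14 / range⌋
     = ⌊(0.4473219 − (0)) × 16384 / 1.1⌋ = ⌊0.4473219 × 16384/1.1⌋
     = ⌊6662.656⌋ = 6662.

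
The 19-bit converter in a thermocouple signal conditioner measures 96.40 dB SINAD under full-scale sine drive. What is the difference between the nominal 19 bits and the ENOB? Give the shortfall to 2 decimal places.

ENOB = (SINAD − 1.76)/6.02 = (96.40 − 1.76)/6.02 = 15.7209 bits.
19 − 15.7209 = 3.28 bits below nominal.

3.28 bits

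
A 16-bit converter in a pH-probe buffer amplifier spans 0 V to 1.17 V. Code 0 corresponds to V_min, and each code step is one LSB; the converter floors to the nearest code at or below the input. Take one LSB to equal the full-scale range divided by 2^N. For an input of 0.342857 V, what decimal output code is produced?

Range is 1.17 V. LSB = 1.17 V / 2^16 ≈ 17.85 µV.
(V_in − V_min) × 2^16/range = (0.342857 − (0)) × 65536/1.17 = 19204.681.
Floor → code = 19204.

19204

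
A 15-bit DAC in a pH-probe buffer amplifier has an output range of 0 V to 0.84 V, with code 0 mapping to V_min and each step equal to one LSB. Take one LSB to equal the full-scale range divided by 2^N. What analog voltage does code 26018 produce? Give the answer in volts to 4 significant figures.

Full-scale range = 0.84 V. LSB = 0.84 V / 2^15.
V_out = 0 + 26018 × (0.84/32768) V
      = 0 + 0.666965 = 0.666965 V.

0.6670 V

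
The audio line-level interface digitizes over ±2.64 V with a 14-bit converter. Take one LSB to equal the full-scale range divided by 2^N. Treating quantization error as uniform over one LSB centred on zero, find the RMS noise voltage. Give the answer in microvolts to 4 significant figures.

Full-scale range = 2.64 V − (-2.64 V) = 5.28 V.
LSB = 5.28 V / 2^14 = 322.266 µV.
For a uniform distribution on [−LSB/2, +LSB/2], V_rms = LSB/√12 = 322.266 µV/3.4641 = 93.03 µV.

93.03 µV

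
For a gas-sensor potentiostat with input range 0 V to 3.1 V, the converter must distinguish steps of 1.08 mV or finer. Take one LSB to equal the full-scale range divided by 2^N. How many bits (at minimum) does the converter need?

12 bits

Span = 3.1 V.
Levels needed ≥ 3.1/1.08 mV = 2870. 2^12 = 4096 suffices, so N_min = 12.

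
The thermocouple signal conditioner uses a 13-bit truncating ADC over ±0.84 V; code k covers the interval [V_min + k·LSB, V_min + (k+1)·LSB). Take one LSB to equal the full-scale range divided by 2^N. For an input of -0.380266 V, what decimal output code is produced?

Span: 0.84 V − (-0.84 V) = 1.68 V. LSB = 1.68 V / 2^13 ≈ 205.1 µV.
V_in − V_min = -0.380266 − (-0.84) = 0.459734 V.
Divide by LSB: 0.459734 × 8192/1.68 = 2241.7506.
Truncating gives code 2241.

2241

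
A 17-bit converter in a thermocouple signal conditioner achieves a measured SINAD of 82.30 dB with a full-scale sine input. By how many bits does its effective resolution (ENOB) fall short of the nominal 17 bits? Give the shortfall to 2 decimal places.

3.62 bits

N_eff = (82.30 − 1.76)/6.02 = 13.3787 bits.
17 − 13.3787 = 3.62 bits below nominal.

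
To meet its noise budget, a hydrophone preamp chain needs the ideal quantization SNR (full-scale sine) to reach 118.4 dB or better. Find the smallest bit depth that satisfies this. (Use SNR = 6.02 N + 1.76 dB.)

20 bits

Required N = ⌈(118.4 − 1.76)/6.02⌉ = ⌈19.375⌉ = 20.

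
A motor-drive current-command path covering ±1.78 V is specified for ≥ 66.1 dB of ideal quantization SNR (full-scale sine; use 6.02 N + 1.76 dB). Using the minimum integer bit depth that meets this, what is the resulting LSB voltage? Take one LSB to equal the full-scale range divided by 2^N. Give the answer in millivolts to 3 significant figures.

1.74 mV

Full-scale range = 1.78 V − (-1.78 V) = 3.56 V.
Required N = ⌈(66.1 − 1.76)/6.02⌉ = ⌈10.688⌉ = 11.
LSB = 3.56 V ÷ 2^11 = 3.56/2048 V = 1.74 mV.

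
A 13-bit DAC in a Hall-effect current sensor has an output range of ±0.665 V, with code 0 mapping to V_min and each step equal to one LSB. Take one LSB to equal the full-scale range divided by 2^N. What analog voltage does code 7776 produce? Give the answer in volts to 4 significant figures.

Full-scale range = 0.665 V − (-0.665 V) = 1.33 V. LSB = 1.33 V / 2^13.
V_out = -0.665 + 7776 × (1.33/8192) V
      = -0.665 V + 1.26246 V = 0.597461 V.

0.5975 V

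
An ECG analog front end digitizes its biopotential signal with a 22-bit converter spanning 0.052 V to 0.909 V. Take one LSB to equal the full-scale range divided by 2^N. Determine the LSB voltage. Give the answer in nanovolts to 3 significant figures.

Span: 0.909 V − (0.052 V) = 0.857 V.
Number of codes = 2^22 = 4194304.
LSB = 0.857 V / 2^22 = 204 nV.

204 nV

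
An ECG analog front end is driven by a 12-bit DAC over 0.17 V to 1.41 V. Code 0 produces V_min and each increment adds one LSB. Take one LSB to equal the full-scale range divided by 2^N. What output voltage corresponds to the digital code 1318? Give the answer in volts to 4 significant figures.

Range = 1.41 − (0.17) = 1.24 V. LSB = 1.24 V / 2^12.
V_out = V_min + code × LSB = 0.17 V + 1318 × 1.24 V / 4096
      = 0.17 V + 0.399004 V = 0.569004 V.

0.5690 V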